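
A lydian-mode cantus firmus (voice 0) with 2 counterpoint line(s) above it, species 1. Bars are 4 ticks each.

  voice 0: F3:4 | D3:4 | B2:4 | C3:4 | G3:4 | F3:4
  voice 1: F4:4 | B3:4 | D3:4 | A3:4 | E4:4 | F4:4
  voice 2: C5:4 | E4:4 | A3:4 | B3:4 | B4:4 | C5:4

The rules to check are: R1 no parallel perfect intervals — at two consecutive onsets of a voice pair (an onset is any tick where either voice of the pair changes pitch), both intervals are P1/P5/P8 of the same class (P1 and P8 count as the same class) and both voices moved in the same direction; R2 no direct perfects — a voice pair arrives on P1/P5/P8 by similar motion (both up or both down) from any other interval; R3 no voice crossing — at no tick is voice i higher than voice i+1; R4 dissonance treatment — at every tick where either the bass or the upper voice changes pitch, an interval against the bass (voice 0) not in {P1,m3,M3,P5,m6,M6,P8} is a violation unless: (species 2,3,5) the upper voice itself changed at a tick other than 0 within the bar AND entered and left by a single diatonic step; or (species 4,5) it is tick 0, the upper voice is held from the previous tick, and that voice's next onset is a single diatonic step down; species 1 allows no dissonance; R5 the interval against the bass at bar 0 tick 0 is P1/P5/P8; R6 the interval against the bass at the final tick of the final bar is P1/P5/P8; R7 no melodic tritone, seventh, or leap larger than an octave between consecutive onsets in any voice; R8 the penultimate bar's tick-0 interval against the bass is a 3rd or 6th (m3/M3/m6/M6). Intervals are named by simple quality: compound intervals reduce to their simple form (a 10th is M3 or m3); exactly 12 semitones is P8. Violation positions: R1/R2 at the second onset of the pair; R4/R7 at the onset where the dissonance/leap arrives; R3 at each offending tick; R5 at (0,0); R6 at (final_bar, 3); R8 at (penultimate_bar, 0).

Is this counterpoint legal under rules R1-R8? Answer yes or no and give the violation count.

No (7 violations)

bar 0: v0=F3 v1=F4 v2=C5 (P5)
bar 1: v0=D3 v1=B3 v2=E4 (M2)
bar 2: v0=B2 v1=D3 v2=A3 (m7)
bar 3: v0=C3 v1=A3 v2=B3 (M7)
bar 4: v0=G3 v1=E4 v2=B4 (M3)
bar 5: v0=F3 v1=F4 v2=C5 (P5)
  R4 @ bar1.0: D3/E4 M2 untreated
  R7 @ bar1.0: F4->B3 leap 6st
  R2 @ bar2.0: B3/E4 P4 -> D3/A3 P5 similar
  R4 @ bar2.0: B2/A3 m7 untreated
  R4 @ bar3.0: C3/B3 M7 untreated
  R2 @ bar4.0: A3/B3 M2 -> E4/B4 P5 similar
  R1 @ bar5.0: E4/B4 P5 -> F4/C5 P5 similar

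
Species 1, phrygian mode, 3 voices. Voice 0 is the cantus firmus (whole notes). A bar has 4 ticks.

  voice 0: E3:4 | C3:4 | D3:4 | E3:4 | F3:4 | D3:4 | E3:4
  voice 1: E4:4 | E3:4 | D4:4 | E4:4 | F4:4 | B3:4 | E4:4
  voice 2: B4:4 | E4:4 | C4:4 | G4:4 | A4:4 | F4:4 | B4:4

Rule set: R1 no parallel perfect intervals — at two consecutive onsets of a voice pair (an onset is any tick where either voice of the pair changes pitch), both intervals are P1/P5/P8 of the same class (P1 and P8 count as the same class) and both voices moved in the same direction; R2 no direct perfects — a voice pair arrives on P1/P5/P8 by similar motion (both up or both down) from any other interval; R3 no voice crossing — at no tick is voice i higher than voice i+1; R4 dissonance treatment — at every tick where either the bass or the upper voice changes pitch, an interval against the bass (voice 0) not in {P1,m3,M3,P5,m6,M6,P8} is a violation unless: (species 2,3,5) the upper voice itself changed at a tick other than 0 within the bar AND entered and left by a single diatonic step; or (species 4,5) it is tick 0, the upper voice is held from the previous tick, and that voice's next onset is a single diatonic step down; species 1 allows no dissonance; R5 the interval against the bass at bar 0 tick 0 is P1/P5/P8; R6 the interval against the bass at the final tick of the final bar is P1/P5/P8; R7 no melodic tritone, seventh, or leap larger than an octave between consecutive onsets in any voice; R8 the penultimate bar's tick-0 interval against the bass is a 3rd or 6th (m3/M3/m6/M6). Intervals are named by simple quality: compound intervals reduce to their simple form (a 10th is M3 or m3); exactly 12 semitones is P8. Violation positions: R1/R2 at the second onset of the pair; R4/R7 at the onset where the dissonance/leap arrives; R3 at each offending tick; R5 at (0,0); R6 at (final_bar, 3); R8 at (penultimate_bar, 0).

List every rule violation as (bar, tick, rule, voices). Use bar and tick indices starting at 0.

(1, 0, R2, (1, 2))
(2, 0, R2, (0, 1))
(2, 0, R3, (1, 2))
(2, 0, R4, (0, 2))
(2, 0, R7, (1,))
(2, 1, R3, (1, 2))
(2, 2, R3, (1, 2))
(2, 3, R3, (1, 2))
(3, 0, R1, (0, 1))
(4, 0, R1, (0, 1))
(5, 0, R7, (1,))
(6, 0, R2, (0, 1))
(6, 0, R2, (0, 2))
(6, 0, R2, (1, 2))
(6, 0, R7, (2,))

bar 0: v0=E3 v1=E4 v2=B4 downbeat P5
bar 1: v0=C3 v1=E3 v2=E4 downbeat M3
bar 2: v0=D3 v1=D4 v2=C4 downbeat m7
bar 3: v0=E3 v1=E4 v2=G4 downbeat m3
bar 4: v0=F3 v1=F4 v2=A4 downbeat M3
bar 5: v0=D3 v1=B3 v2=F4 downbeat m3
bar 6: v0=E3 v1=E4 v2=B4 downbeat P5
  -> R2 @ bar 1 tick 0 v(1, 2): E4/B4 P5 -> E3/E4 P8 similar
  -> R2 @ bar 2 tick 0 v(0, 1): C3/E3 M3 -> D3/D4 P8 similar
  -> R3 @ bar 2 tick 0 v(1, 2): D4 above C4
  -> R4 @ bar 2 tick 0 v(0, 2): D3/C4 m7 untreated
  -> R7 @ bar 2 tick 0 v(1,): E3->D4 leap 10st
  -> R3 @ bar 2 tick 1 v(1, 2): D4 above C4
  -> R3 @ bar 2 tick 2 v(1, 2): D4 above C4
  -> R3 @ bar 2 tick 3 v(1, 2): D4 above C4
  -> R1 @ bar 3 tick 0 v(0, 1): D3/D4 P8 -> E3/E4 P8 similar
  -> R1 @ bar 4 tick 0 v(0, 1): E3/E4 P8 -> F3/F4 P8 similar
  -> R7 @ bar 5 tick 0 v(1,): F4->B3 leap 6st
  -> R2 @ bar 6 tick 0 v(0, 1): D3/B3 M6 -> E3/E4 P8 similar
  -> R2 @ bar 6 tick 0 v(0, 2): D3/F4 m3 -> E3/B4 P5 similar
  -> R2 @ bar 6 tick 0 v(1, 2): B3/F4 TT -> E4/B4 P5 similar
  -> R7 @ bar 6 tick 0 v(2,): F4->B4 leap 6st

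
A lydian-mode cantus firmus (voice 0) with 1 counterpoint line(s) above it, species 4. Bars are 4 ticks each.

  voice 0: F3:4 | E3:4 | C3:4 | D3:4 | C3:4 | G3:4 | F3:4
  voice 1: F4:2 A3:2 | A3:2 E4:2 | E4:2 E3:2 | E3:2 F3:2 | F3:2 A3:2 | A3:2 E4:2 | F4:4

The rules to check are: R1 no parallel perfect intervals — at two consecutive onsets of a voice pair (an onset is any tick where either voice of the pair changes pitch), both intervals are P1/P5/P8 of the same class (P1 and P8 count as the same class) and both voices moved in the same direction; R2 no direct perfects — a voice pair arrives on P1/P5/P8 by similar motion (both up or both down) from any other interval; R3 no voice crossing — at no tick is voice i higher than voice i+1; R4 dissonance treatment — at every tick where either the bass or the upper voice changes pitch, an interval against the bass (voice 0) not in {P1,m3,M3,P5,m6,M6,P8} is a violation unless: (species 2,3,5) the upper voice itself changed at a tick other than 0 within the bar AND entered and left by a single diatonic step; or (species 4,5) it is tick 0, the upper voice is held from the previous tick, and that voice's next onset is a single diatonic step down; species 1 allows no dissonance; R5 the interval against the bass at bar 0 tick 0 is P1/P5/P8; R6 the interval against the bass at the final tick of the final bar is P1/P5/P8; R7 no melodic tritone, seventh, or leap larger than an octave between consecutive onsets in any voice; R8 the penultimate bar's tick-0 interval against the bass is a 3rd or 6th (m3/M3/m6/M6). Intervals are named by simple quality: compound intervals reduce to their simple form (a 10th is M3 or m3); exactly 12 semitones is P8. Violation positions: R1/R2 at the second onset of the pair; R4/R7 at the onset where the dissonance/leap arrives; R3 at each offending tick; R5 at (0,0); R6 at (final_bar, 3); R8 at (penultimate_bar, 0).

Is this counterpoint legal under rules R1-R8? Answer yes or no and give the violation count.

bar 0: v0=F3 v1=F4 (P8)
bar 1: v0=E3 v1=A3 (P4)
bar 2: v0=C3 v1=E4 (M3)
bar 3: v0=D3 v1=E3 (M2)
bar 4: v0=C3 v1=F3 (P4)
bar 5: v0=G3 v1=A3 (M2)
bar 6: v0=F3 v1=F4 (P8)
  R4 @ bar1.0: E3/A3 P4 untreated
  R4 @ bar3.0: D3/E3 M2 untreated
  R4 @ bar4.0: C3/F3 P4 untreated
  R4 @ bar5.0: G3/A3 M2 untreated
  R8 @ bar5.0: penult M2 not 3rd/6th

No (5 violations)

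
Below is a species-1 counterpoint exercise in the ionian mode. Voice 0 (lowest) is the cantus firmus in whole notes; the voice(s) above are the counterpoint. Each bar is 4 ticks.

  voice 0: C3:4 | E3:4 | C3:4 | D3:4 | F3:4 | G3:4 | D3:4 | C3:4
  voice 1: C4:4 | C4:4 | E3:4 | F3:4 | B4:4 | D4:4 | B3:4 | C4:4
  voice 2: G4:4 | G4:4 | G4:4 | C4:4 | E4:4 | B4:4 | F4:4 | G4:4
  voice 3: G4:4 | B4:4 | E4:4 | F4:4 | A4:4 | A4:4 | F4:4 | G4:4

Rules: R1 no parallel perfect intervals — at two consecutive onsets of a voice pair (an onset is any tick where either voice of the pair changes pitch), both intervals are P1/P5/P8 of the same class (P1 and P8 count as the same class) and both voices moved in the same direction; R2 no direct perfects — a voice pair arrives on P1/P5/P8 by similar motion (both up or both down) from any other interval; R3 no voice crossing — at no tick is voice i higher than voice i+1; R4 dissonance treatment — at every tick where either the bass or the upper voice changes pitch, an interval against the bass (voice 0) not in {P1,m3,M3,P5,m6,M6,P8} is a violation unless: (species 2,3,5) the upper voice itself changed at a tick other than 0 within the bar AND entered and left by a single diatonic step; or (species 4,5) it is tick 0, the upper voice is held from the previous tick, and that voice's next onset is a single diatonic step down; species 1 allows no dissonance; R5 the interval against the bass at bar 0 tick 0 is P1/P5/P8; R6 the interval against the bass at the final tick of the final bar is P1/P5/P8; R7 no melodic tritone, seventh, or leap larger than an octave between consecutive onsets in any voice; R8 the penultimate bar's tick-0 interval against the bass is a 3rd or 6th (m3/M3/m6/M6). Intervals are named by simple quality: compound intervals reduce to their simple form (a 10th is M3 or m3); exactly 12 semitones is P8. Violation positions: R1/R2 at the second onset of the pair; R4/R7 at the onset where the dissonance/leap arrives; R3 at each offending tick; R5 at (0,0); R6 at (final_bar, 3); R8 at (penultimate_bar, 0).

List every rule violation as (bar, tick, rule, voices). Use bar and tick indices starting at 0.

bar 0: v0=C3 v1=C4 v2=G4 v3=G4 downbeat P5
bar 1: v0=E3 v1=C4 v2=G4 v3=B4 downbeat P5
bar 2: v0=C3 v1=E3 v2=G4 v3=E4 downbeat M3
bar 3: v0=D3 v1=F3 v2=C4 v3=F4 downbeat m3
bar 4: v0=F3 v1=B4 v2=E4 v3=A4 downbeat M3
bar 5: v0=G3 v1=D4 v2=B4 v3=A4 downbeat M2
bar 6: v0=D3 v1=B3 v2=F4 v3=F4 downbeat m3
bar 7: v0=C3 v1=C4 v2=G4 v3=G4 downbeat P5
  -> R1 @ bar 1 tick 0 v(0, 3): C3/G4 P5 -> E3/B4 P5 similar
  -> R2 @ bar 2 tick 0 v(1, 3): C4/B4 M7 -> E3/E4 P8 similar
  -> R3 @ bar 2 tick 0 v(2, 3): G4 above E4
  -> R3 @ bar 2 tick 1 v(2, 3): G4 above E4
  -> R3 @ bar 2 tick 2 v(2, 3): G4 above E4
  -> R3 @ bar 2 tick 3 v(2, 3): G4 above E4
  -> R1 @ bar 3 tick 0 v(1, 3): E3/E4 P8 -> F3/F4 P8 similar
  -> R4 @ bar 3 tick 0 v(0, 2): D3/C4 m7 untreated
  -> R1 @ bar 4 tick 0 v(1, 2): F3/C4 P5 -> B4/E4 P5 similar
  -> R3 @ bar 4 tick 0 v(1, 2): B4 above E4
  -> R4 @ bar 4 tick 0 v(0, 1): F3/B4 TT untreated
  -> R4 @ bar 4 tick 0 v(0, 2): F3/E4 M7 untreated
  -> R7 @ bar 4 tick 0 v(1,): F3->B4 leap 18st
  -> R3 @ bar 4 tick 1 v(1, 2): B4 above E4
  -> R3 @ bar 4 tick 2 v(1, 2): B4 above E4
  -> R3 @ bar 4 tick 3 v(1, 2): B4 above E4
  -> R3 @ bar 5 tick 0 v(2, 3): B4 above A4
  -> R4 @ bar 5 tick 0 v(0, 3): G3/A4 M2 untreated
  -> R3 @ bar 5 tick 1 v(2, 3): B4 above A4
  -> R3 @ bar 5 tick 2 v(2, 3): B4 above A4
  -> R3 @ bar 5 tick 3 v(2, 3): B4 above A4
  -> R2 @ bar 6 tick 0 v(2, 3): B4/A4 M2 -> F4/F4 P1 similar
  -> R7 @ bar 6 tick 0 v(2,): B4->F4 leap 6st
  -> R1 @ bar 7 tick 0 v(2, 3): F4/F4 P1 -> G4/G4 P1 similar
  -> R2 @ bar 7 tick 0 v(1, 2): B3/F4 TT -> C4/G4 P5 similar
  -> R2 @ bar 7 tick 0 v(1, 3): B3/F4 TT -> C4/G4 P5 similar

(1, 0, R1, (0, 3))
(2, 0, R2, (1, 3))
(2, 0, R3, (2, 3))
(2, 1, R3, (2, 3))
(2, 2, R3, (2, 3))
(2, 3, R3, (2, 3))
(3, 0, R1, (1, 3))
(3, 0, R4, (0, 2))
(4, 0, R1, (1, 2))
(4, 0, R3, (1, 2))
(4, 0, R4, (0, 1))
(4, 0, R4, (0, 2))
(4, 0, R7, (1,))
(4, 1, R3, (1, 2))
(4, 2, R3, (1, 2))
(4, 3, R3, (1, 2))
(5, 0, R3, (2, 3))
(5, 0, R4, (0, 3))
(5, 1, R3, (2, 3))
(5, 2, R3, (2, 3))
(5, 3, R3, (2, 3))
(6, 0, R2, (2, 3))
(6, 0, R7, (2,))
(7, 0, R1, (2, 3))
(7, 0, R2, (1, 2))
(7, 0, R2, (1, 3))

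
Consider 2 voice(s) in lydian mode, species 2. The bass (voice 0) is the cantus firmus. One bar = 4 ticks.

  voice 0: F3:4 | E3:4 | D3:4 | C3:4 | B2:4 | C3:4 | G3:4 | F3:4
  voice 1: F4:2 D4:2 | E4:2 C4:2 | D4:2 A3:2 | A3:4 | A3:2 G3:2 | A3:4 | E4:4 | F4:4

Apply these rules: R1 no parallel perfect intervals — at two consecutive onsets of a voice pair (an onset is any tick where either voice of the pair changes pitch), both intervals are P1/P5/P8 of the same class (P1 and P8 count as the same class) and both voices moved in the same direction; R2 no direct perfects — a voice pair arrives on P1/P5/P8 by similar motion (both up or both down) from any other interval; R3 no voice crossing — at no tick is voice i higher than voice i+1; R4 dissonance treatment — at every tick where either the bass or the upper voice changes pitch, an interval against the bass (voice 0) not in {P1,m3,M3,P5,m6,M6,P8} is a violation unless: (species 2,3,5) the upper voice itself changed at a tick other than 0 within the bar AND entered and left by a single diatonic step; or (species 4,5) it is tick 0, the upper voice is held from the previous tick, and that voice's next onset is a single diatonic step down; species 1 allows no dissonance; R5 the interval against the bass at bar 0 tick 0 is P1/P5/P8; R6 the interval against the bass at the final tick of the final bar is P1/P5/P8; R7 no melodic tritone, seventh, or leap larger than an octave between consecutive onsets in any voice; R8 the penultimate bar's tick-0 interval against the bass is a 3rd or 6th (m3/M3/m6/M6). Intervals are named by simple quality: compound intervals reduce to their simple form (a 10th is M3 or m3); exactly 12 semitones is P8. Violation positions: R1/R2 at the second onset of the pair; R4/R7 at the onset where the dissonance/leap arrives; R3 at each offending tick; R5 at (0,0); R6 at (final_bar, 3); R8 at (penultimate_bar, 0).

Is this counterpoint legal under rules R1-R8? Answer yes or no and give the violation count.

No (1 violations)

bar 0: v0=F3 v1=F4 (P8)
bar 1: v0=E3 v1=E4 (P8)
bar 2: v0=D3 v1=D4 (P8)
bar 3: v0=C3 v1=A3 (M6)
bar 4: v0=B2 v1=A3 (m7)
bar 5: v0=C3 v1=A3 (M6)
bar 6: v0=G3 v1=E4 (M6)
bar 7: v0=F3 v1=F4 (P8)
  R4 @ bar4.0: B2/A3 m7 untreated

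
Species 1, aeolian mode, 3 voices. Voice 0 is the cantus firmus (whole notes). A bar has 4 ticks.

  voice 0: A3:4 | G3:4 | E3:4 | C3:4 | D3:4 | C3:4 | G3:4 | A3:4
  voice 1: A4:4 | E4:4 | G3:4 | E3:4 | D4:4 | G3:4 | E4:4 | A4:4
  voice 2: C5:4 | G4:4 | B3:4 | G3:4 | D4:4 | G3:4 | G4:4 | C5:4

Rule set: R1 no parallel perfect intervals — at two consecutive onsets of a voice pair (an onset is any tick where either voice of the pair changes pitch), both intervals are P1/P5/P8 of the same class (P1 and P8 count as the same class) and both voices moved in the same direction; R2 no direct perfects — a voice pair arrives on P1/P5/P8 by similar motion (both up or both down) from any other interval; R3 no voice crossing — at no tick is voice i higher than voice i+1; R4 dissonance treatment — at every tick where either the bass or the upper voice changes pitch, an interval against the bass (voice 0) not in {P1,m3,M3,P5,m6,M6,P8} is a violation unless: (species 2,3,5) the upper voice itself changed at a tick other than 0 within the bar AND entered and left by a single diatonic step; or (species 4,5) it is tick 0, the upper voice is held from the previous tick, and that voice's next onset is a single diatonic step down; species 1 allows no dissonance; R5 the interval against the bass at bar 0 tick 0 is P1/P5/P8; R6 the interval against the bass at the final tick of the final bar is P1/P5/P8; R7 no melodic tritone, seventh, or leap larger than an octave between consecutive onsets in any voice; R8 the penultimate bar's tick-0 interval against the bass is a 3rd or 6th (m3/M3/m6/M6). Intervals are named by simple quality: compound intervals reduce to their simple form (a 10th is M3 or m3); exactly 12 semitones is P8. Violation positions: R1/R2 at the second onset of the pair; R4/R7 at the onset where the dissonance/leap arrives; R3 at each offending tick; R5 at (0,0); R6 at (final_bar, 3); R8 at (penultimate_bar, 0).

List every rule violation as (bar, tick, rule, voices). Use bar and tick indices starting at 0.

(0, 0, R5, (0, 2))
(1, 0, R2, (0, 2))
(2, 0, R2, (0, 2))
(3, 0, R1, (0, 2))
(4, 0, R2, (0, 1))
(4, 0, R2, (0, 2))
(4, 0, R2, (1, 2))
(4, 0, R7, (1,))
(5, 0, R1, (1, 2))
(5, 0, R2, (0, 1))
(5, 0, R2, (0, 2))
(6, 0, R2, (0, 2))
(6, 0, R8, (0, 2))
(7, 0, R2, (0, 1))
(7, 3, R6, (0, 2))

bar 0: v0=A3 v1=A4 v2=C5 downbeat m3
bar 1: v0=G3 v1=E4 v2=G4 downbeat P8
bar 2: v0=E3 v1=G3 v2=B3 downbeat P5
bar 3: v0=C3 v1=E3 v2=G3 downbeat P5
bar 4: v0=D3 v1=D4 v2=D4 downbeat P8
bar 5: v0=C3 v1=G3 v2=G3 downbeat P5
bar 6: v0=G3 v1=E4 v2=G4 downbeat P8
bar 7: v0=A3 v1=A4 v2=C5 downbeat m3
  -> R5 @ bar 0 tick 0 v(0, 2): opens on m3
  -> R2 @ bar 1 tick 0 v(0, 2): A3/C5 m3 -> G3/G4 P8 similar
  -> R2 @ bar 2 tick 0 v(0, 2): G3/G4 P8 -> E3/B3 P5 similar
  -> R1 @ bar 3 tick 0 v(0, 2): E3/B3 P5 -> C3/G3 P5 similar
  -> R2 @ bar 4 tick 0 v(0, 1): C3/E3 M3 -> D3/D4 P8 similar
  -> R2 @ bar 4 tick 0 v(0, 2): C3/G3 P5 -> D3/D4 P8 similar
  -> R2 @ bar 4 tick 0 v(1, 2): E3/G3 m3 -> D4/D4 P1 similar
  -> R7 @ bar 4 tick 0 v(1,): E3->D4 leap 10st
  -> R1 @ bar 5 tick 0 v(1, 2): D4/D4 P1 -> G3/G3 P1 similar
  -> R2 @ bar 5 tick 0 v(0, 1): D3/D4 P8 -> C3/G3 P5 similar
  -> R2 @ bar 5 tick 0 v(0, 2): D3/D4 P8 -> C3/G3 P5 similar
  -> R2 @ bar 6 tick 0 v(0, 2): C3/G3 P5 -> G3/G4 P8 similar
  -> R8 @ bar 6 tick 0 v(0, 2): penult P8 not 3rd/6th
  -> R2 @ bar 7 tick 0 v(0, 1): G3/E4 M6 -> A3/A4 P8 similar
  -> R6 @ bar 7 tick 3 v(0, 2): closes on m3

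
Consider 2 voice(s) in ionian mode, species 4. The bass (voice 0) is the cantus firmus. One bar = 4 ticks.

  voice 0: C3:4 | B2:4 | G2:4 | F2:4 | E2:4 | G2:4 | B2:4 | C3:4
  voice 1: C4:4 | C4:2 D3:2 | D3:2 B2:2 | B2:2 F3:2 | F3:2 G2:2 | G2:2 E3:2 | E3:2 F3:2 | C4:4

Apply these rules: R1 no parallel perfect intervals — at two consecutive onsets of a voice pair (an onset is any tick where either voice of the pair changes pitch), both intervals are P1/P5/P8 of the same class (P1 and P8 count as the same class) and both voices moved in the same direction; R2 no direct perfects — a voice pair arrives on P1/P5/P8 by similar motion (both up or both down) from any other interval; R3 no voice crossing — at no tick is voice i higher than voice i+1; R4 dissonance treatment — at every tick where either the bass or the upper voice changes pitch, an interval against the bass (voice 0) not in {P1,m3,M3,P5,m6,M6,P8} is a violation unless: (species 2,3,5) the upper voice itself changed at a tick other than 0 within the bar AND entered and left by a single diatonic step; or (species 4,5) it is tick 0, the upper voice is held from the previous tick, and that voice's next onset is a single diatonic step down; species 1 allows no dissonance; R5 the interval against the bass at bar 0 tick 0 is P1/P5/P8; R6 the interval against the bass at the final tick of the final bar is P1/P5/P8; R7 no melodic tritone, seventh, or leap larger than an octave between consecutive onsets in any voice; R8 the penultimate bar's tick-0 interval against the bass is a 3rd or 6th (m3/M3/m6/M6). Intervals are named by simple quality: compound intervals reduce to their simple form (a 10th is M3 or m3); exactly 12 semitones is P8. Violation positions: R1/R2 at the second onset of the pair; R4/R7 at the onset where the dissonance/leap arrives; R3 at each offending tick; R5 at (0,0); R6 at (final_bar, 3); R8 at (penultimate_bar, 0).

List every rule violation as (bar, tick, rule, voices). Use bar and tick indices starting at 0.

bar 0: v0=C3 v1=C4 downbeat P8
bar 1: v0=B2 v1=C4 downbeat m2
bar 2: v0=G2 v1=D3 downbeat P5
bar 3: v0=F2 v1=B2 downbeat TT
bar 4: v0=E2 v1=F3 downbeat m2
bar 5: v0=G2 v1=G2 downbeat P1
bar 6: v0=B2 v1=E3 downbeat P4
bar 7: v0=C3 v1=C4 downbeat P8
  -> R4 @ bar 1 tick 0 v(0, 1): B2/C4 m2 untreated
  -> R7 @ bar 1 tick 2 v(1,): C4->D3 leap 10st
  -> R4 @ bar 3 tick 0 v(0, 1): F2/B2 TT untreated
  -> R7 @ bar 3 tick 2 v(1,): B2->F3 leap 6st
  -> R4 @ bar 4 tick 0 v(0, 1): E2/F3 m2 untreated
  -> R7 @ bar 4 tick 2 v(1,): F3->G2 leap 10st
  -> R4 @ bar 6 tick 0 v(0, 1): B2/E3 P4 untreated
  -> R8 @ bar 6 tick 0 v(0, 1): penult P4 not 3rd/6th
  -> R4 @ bar 6 tick 2 v(0, 1): B2/F3 TT untreated
  -> R2 @ bar 7 tick 0 v(0, 1): B2/F3 TT -> C3/C4 P8 similar

(1, 0, R4, (0, 1))
(1, 2, R7, (1,))
(3, 0, R4, (0, 1))
(3, 2, R7, (1,))
(4, 0, R4, (0, 1))
(4, 2, R7, (1,))
(6, 0, R4, (0, 1))
(6, 0, R8, (0, 1))
(6, 2, R4, (0, 1))
(7, 0, R2, (0, 1))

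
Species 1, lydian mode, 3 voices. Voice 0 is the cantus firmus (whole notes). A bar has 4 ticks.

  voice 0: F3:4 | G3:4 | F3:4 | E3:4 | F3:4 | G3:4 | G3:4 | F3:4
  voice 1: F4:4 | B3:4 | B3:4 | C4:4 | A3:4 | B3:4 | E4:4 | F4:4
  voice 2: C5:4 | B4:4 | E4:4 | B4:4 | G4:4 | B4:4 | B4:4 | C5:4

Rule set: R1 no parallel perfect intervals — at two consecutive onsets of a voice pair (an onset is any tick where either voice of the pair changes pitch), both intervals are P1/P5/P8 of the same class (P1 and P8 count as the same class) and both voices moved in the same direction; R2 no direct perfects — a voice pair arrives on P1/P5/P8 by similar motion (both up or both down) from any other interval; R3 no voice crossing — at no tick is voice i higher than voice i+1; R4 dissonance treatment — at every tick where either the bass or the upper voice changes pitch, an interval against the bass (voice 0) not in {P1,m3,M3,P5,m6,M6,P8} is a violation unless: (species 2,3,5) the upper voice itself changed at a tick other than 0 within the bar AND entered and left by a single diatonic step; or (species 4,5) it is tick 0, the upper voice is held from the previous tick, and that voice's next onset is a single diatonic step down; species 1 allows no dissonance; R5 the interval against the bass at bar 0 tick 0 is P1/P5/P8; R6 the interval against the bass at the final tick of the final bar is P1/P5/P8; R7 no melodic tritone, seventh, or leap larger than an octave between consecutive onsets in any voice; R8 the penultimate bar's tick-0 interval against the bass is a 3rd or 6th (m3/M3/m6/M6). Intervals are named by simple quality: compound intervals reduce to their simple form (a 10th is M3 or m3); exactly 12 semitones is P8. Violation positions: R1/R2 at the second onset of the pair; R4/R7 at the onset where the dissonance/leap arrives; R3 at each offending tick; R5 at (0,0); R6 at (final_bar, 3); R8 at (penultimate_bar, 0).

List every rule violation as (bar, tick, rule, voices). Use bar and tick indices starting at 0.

bar 0: v0=F3 v1=F4 v2=C5 downbeat P5
bar 1: v0=G3 v1=B3 v2=B4 downbeat M3
bar 2: v0=F3 v1=B3 v2=E4 downbeat M7
bar 3: v0=E3 v1=C4 v2=B4 downbeat P5
bar 4: v0=F3 v1=A3 v2=G4 downbeat M2
bar 5: v0=G3 v1=B3 v2=B4 downbeat M3
bar 6: v0=G3 v1=E4 v2=B4 downbeat M3
bar 7: v0=F3 v1=F4 v2=C5 downbeat P5
  -> R2 @ bar 1 tick 0 v(1, 2): F4/C5 P5 -> B3/B4 P8 similar
  -> R7 @ bar 1 tick 0 v(1,): F4->B3 leap 6st
  -> R4 @ bar 2 tick 0 v(0, 1): F3/B3 TT untreated
  -> R4 @ bar 2 tick 0 v(0, 2): F3/E4 M7 untreated
  -> R4 @ bar 4 tick 0 v(0, 2): F3/G4 M2 untreated
  -> R2 @ bar 5 tick 0 v(1, 2): A3/G4 m7 -> B3/B4 P8 similar
  -> R1 @ bar 7 tick 0 v(1, 2): E4/B4 P5 -> F4/C5 P5 similar

(1, 0, R2, (1, 2))
(1, 0, R7, (1,))
(2, 0, R4, (0, 1))
(2, 0, R4, (0, 2))
(4, 0, R4, (0, 2))
(5, 0, R2, (1, 2))
(7, 0, R1, (1, 2))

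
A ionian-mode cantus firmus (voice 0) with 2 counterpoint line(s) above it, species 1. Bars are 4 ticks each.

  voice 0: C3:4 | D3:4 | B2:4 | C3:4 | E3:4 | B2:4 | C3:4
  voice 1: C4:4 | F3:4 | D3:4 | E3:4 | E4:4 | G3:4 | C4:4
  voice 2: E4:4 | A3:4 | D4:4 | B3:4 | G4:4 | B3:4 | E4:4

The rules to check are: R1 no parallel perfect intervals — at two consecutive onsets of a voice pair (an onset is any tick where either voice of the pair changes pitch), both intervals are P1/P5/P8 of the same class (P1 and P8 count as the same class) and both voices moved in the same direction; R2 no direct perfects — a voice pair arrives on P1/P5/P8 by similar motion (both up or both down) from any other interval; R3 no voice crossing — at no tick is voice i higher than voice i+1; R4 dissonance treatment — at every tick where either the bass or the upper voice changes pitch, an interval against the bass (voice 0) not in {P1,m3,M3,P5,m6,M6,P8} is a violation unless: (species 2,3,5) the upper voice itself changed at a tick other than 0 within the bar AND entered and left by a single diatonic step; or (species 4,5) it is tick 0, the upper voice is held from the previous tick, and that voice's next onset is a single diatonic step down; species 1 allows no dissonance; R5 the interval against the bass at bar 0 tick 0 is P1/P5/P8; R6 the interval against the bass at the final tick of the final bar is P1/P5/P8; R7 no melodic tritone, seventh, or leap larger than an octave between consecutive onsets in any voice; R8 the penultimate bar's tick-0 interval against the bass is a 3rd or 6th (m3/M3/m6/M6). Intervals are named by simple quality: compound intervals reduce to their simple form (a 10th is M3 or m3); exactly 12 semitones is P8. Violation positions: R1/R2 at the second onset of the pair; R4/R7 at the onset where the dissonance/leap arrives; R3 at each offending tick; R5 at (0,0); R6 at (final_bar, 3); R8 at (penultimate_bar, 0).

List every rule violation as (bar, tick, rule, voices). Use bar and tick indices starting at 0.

(0, 0, R5, (0, 2))
(3, 0, R4, (0, 2))
(4, 0, R2, (0, 1))
(5, 0, R2, (0, 2))
(5, 0, R8, (0, 2))
(6, 0, R2, (0, 1))
(6, 3, R6, (0, 2))

bar 0: v0=C3 v1=C4 v2=E4 downbeat M3
bar 1: v0=D3 v1=F3 v2=A3 downbeat P5
bar 2: v0=B2 v1=D3 v2=D4 downbeat m3
bar 3: v0=C3 v1=E3 v2=B3 downbeat M7
bar 4: v0=E3 v1=E4 v2=G4 downbeat m3
bar 5: v0=B2 v1=G3 v2=B3 downbeat P8
bar 6: v0=C3 v1=C4 v2=E4 downbeat M3
  -> R5 @ bar 0 tick 0 v(0, 2): opens on M3
  -> R4 @ bar 3 tick 0 v(0, 2): C3/B3 M7 untreated
  -> R2 @ bar 4 tick 0 v(0, 1): C3/E3 M3 -> E3/E4 P8 similar
  -> R2 @ bar 5 tick 0 v(0, 2): E3/G4 m3 -> B2/B3 P8 similar
  -> R8 @ bar 5 tick 0 v(0, 2): penult P8 not 3rd/6th
  -> R2 @ bar 6 tick 0 v(0, 1): B2/G3 m6 -> C3/C4 P8 similar
  -> R6 @ bar 6 tick 3 v(0, 2): closes on M3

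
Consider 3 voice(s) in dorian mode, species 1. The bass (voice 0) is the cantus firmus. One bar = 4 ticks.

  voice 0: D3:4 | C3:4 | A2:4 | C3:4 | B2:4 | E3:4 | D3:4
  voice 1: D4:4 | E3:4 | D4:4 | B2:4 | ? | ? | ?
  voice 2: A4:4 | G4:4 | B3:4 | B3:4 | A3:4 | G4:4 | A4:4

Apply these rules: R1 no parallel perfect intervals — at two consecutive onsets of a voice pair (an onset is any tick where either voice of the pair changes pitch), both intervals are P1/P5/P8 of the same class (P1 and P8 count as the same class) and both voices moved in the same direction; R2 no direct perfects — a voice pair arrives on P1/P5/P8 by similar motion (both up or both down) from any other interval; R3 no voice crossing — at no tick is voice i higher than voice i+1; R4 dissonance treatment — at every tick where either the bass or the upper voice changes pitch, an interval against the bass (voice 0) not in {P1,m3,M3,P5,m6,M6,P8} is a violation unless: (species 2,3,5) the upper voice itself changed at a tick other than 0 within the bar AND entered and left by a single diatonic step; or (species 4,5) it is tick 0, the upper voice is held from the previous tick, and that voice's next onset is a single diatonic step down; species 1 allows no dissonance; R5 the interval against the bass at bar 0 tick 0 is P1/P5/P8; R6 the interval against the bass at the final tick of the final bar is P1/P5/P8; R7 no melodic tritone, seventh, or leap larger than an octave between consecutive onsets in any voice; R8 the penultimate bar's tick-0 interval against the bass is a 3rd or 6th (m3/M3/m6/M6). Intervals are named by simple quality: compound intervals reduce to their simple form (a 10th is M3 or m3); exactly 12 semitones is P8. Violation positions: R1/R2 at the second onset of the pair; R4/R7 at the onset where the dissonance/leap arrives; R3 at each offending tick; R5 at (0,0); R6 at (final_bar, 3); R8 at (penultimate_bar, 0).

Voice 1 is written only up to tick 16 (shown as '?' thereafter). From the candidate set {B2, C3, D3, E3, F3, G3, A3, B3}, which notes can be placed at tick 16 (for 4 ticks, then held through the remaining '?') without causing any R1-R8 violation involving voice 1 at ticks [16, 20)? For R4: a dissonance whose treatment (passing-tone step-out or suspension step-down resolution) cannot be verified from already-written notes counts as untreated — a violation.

{B2, D3, G3}

B2: legal
C3: violates R4
D3: legal
E3: violates R4
F3: violates R4,R7
G3: legal
A3: violates R4,R7
B3: violates R3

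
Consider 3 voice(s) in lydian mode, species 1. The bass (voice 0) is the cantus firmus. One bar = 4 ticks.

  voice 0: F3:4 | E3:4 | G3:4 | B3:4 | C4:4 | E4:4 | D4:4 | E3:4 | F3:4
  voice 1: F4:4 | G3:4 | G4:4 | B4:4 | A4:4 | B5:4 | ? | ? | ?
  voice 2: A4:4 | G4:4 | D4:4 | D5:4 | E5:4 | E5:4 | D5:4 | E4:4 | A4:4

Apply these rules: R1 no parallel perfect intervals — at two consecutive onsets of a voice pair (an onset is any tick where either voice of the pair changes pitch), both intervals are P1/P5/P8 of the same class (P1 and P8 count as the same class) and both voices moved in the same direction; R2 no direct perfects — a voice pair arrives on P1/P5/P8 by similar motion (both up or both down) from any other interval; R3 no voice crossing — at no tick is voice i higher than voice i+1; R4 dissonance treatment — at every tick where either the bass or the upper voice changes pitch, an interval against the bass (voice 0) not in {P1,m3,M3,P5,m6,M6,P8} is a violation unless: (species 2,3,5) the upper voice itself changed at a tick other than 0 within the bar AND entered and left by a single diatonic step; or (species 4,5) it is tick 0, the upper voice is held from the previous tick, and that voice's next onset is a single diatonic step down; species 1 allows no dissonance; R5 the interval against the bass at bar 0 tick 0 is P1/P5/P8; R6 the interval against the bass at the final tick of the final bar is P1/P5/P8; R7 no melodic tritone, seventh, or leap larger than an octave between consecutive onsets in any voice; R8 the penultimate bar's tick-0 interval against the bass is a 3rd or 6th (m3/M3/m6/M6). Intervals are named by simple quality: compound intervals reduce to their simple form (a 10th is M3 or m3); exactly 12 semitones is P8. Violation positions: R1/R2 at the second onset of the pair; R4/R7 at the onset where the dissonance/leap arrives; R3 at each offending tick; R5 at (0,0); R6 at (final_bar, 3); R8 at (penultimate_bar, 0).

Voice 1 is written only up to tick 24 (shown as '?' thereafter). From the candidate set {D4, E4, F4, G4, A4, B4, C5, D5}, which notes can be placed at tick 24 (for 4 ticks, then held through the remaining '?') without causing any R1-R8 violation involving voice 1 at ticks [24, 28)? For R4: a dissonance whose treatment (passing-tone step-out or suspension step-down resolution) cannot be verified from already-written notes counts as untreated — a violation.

D4: violates R2,R7
E4: violates R4,R7
F4: violates R7
G4: violates R1,R4,R7
A4: violates R1,R7
B4: legal
C5: violates R4,R7
D5: violates R2

{B4}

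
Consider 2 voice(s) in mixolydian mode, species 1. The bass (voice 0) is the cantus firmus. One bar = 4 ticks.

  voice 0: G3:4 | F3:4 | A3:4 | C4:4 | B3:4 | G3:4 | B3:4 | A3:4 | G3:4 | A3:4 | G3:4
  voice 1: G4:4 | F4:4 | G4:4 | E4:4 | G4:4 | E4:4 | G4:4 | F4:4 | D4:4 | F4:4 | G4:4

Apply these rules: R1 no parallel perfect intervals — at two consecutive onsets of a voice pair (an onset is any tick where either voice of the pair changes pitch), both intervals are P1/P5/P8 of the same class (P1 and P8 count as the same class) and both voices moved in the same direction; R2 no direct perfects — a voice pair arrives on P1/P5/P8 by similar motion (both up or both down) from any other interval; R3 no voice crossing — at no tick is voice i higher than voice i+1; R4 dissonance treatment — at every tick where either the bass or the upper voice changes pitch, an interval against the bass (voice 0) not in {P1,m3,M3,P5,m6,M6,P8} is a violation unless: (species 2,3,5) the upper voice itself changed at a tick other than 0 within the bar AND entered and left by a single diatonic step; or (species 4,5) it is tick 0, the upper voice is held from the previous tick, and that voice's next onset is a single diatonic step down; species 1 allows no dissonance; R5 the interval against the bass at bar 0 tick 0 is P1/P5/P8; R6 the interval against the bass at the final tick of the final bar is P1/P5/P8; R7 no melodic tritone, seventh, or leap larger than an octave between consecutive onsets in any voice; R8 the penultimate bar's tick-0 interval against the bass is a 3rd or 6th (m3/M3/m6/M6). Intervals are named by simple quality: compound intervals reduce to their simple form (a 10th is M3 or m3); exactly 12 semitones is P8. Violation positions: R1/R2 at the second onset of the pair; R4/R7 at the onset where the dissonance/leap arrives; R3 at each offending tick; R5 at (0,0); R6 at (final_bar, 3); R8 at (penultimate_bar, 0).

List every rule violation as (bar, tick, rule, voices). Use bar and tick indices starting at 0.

bar 0: v0=G3 v1=G4 downbeat P8
bar 1: v0=F3 v1=F4 downbeat P8
bar 2: v0=A3 v1=G4 downbeat m7
bar 3: v0=C4 v1=E4 downbeat M3
bar 4: v0=B3 v1=G4 downbeat m6
bar 5: v0=G3 v1=E4 downbeat M6
bar 6: v0=B3 v1=G4 downbeat m6
bar 7: v0=A3 v1=F4 downbeat m6
bar 8: v0=G3 v1=D4 downbeat P5
bar 9: v0=A3 v1=F4 downbeat m6
bar 10: v0=G3 v1=G4 downbeat P8
  -> R1 @ bar 1 tick 0 v(0, 1): G3/G4 P8 -> F3/F4 P8 similar
  -> R4 @ bar 2 tick 0 v(0, 1): A3/G4 m7 untreated
  -> R2 @ bar 8 tick 0 v(0, 1): A3/F4 m6 -> G3/D4 P5 similar

(1, 0, R1, (0, 1))
(2, 0, R4, (0, 1))
(8, 0, R2, (0, 1))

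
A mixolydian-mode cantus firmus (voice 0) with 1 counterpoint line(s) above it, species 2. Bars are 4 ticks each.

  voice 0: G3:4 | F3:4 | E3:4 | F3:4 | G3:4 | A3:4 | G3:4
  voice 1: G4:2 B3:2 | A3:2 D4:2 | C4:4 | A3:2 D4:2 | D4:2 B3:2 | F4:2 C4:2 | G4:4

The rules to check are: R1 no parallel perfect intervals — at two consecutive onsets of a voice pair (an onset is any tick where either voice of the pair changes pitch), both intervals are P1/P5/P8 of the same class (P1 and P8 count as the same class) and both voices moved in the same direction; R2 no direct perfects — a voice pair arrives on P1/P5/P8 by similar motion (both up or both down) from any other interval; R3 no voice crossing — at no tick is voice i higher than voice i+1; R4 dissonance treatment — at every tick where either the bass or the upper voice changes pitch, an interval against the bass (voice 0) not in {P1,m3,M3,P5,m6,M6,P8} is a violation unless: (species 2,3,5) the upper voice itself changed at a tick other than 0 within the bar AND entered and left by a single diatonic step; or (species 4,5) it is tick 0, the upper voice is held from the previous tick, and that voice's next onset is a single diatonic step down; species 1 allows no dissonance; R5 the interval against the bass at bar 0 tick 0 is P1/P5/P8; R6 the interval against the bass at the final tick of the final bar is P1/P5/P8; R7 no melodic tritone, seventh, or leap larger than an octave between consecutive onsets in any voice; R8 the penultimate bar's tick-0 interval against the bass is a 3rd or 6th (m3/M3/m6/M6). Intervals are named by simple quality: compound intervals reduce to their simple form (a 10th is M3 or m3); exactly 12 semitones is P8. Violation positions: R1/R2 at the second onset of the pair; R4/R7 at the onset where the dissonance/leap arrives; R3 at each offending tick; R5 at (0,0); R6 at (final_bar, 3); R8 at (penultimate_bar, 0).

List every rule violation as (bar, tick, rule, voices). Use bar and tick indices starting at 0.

bar 0: v0=G3 v1=G4 downbeat P8
bar 1: v0=F3 v1=A3 downbeat M3
bar 2: v0=E3 v1=C4 downbeat m6
bar 3: v0=F3 v1=A3 downbeat M3
bar 4: v0=G3 v1=D4 downbeat P5
bar 5: v0=A3 v1=F4 downbeat m6
bar 6: v0=G3 v1=G4 downbeat P8
  -> R7 @ bar 5 tick 0 v(1,): B3->F4 leap 6st

(5, 0, R7, (1,))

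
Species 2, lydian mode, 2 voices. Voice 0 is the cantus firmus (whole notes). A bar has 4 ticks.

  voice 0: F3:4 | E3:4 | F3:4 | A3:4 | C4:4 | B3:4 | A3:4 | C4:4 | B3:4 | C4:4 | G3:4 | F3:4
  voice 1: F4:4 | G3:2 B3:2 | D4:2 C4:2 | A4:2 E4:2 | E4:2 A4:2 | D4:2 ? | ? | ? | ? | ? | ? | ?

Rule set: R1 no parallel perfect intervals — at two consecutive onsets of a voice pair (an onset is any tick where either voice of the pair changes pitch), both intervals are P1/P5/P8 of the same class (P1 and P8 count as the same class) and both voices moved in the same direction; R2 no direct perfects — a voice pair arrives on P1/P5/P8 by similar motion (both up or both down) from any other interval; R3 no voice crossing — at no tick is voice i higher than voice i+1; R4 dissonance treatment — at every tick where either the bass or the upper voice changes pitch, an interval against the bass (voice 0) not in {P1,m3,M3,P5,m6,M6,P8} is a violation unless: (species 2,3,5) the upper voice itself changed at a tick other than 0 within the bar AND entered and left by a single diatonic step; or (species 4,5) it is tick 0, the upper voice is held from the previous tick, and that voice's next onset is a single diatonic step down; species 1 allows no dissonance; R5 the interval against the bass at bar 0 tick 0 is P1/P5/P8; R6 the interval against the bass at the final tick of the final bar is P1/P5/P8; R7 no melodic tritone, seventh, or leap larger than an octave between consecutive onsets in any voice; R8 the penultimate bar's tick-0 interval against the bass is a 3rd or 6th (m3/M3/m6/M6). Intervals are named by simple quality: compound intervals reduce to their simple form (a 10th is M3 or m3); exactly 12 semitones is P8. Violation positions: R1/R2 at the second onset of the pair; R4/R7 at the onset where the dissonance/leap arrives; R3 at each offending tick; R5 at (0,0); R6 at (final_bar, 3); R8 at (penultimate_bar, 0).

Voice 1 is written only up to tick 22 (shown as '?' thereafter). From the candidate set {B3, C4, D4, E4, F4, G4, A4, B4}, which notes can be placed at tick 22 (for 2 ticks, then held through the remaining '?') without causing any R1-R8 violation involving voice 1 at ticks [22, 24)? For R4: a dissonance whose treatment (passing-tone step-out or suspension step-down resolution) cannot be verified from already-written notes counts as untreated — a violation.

B3: legal
C4: violates R4
D4: legal
E4: violates R4
F4: violates R4
G4: legal
A4: violates R4
B4: legal

{B3, B4, D4, G4}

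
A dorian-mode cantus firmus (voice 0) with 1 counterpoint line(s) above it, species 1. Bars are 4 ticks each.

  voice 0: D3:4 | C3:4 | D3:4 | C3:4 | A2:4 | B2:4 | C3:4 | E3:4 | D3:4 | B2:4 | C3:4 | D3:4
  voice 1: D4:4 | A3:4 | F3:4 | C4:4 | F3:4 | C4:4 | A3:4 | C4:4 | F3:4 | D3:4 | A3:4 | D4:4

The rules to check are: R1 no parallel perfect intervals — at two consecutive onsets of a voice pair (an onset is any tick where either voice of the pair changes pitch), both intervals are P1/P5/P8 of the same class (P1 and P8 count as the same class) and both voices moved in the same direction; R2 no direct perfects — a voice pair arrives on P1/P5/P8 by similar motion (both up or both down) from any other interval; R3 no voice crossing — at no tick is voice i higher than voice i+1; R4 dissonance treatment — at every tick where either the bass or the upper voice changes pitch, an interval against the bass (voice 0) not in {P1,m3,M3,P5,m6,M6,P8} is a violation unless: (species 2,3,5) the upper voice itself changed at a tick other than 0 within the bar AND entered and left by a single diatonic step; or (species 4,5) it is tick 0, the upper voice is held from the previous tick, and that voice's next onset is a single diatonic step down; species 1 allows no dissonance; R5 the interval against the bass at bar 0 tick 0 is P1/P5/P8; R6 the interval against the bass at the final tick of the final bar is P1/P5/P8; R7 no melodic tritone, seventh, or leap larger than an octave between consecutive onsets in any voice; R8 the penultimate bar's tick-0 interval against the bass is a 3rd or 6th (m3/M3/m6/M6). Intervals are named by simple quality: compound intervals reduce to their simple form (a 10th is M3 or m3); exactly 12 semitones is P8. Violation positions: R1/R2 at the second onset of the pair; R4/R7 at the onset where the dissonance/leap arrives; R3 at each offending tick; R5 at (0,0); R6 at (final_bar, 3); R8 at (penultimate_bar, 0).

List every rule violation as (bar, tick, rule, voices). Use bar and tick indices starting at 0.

(5, 0, R4, (0, 1))
(11, 0, R2, (0, 1))

bar 0: v0=D3 v1=D4 downbeat P8
bar 1: v0=C3 v1=A3 downbeat M6
bar 2: v0=D3 v1=F3 downbeat m3
bar 3: v0=C3 v1=C4 downbeat P8
bar 4: v0=A2 v1=F3 downbeat m6
bar 5: v0=B2 v1=C4 downbeat m2
bar 6: v0=C3 v1=A3 downbeat M6
bar 7: v0=E3 v1=C4 downbeat m6
bar 8: v0=D3 v1=F3 downbeat m3
bar 9: v0=B2 v1=D3 downbeat m3
bar 10: v0=C3 v1=A3 downbeat M6
bar 11: v0=D3 v1=D4 downbeat P8
  -> R4 @ bar 5 tick 0 v(0, 1): B2/C4 m2 untreated
  -> R2 @ bar 11 tick 0 v(0, 1): C3/A3 M6 -> D3/D4 P8 similar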